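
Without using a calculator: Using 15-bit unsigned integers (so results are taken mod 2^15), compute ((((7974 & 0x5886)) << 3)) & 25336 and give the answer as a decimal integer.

16432

7974 = 001111100100110
0x5886 = 101100010000110
→ & → 001100000000110 = 6150
→ << 3 (mod 2^15) → 100000000110000 = 16432
25336 = 110001011111000
→ & → 100000000110000 = 16432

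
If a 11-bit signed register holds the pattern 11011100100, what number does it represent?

-284

pattern = 11011100100 (MSB is 1 ⇒ negative)
Invert: 00100011011, add 1 → 00100011100 = 284, so the value is -284.
(Equivalently: 1764 - 2^11 = 1764 - 2048 = -284.)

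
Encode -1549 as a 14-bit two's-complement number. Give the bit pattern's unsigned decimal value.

14835

1549 in 14 bits: 00011000001101
Invert: 11100111110010
Add 1:  11100111110011 = 14835
(Check: 2^14 - 1549 = 16384 - 1549 = 14835.)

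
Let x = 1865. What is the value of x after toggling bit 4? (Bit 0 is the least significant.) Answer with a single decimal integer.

1881

x = 00011101001001
bit 4 is currently 0; toggle it via x ^ (1 << 4) = x ^ 16
→ 00011101011001 = 1881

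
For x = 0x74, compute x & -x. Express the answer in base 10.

4

x = 1110100 = 116
-x (two's complement) = …0001100
AND   = 0000100 = 4
(x & -x isolates the lowest set bit of x.)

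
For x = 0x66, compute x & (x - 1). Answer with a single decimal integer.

100

x = 1100110 = 102
x - 1 = 1100101
AND   = 1100100 = 100
(x & (x - 1) clears the lowest set bit of x.)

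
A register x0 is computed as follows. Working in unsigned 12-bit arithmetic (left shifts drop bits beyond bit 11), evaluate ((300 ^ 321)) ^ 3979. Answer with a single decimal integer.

4070

300 = 000100101100
321 = 000101000001
→ ^ → 000001101101 = 109
3979 = 111110001011
→ ^ → 111111100110 = 4070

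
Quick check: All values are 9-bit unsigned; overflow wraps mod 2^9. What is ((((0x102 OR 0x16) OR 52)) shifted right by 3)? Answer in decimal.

38

0x102 = 100000010
0x16 = 000010110
→ OR → 100010110 = 278
52 = 000110100
→ OR → 100110110 = 310
→ shifted right by 3 → 000100110 = 38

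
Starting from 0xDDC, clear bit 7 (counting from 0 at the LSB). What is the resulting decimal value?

x = 00110111011100
bit 7 is currently 1; clear it via x & ~(1 << 7) = x & ~128
→ 00110101011100 = 3420

3420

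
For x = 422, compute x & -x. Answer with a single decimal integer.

x = 110100110 = 422
-x (two's complement) = …001011010
AND   = 000000010 = 2
(x & -x isolates the lowest set bit of x.)

2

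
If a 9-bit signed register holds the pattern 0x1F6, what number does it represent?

-10

pattern = 111110110 (MSB is 1 ⇒ negative)
Invert: 000001001, add 1 → 000001010 = 10, so the value is -10.
(Equivalently: 502 - 2^9 = 502 - 512 = -10.)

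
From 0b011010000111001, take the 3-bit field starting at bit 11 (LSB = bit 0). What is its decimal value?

v = 011010000111001
Shift right by 11: 0110
Mask low 3 bits: 110 = 6

6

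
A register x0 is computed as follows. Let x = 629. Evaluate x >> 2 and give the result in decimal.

157

629 = 1001110101
shift right by 2 → 0010011101 = 157
(equivalently, floor(629 / 4))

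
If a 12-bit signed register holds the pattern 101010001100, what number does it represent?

pattern = 101010001100 (MSB is 1 ⇒ negative)
Invert: 010101110011, add 1 → 010101110100 = 1396, so the value is -1396.
(Equivalently: 2700 - 2^12 = 2700 - 4096 = -1396.)

-1396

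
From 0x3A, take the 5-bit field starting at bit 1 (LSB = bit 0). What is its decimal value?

29

v = 00111010
Shift right by 1: 0011101
Mask low 5 bits: 11101 = 29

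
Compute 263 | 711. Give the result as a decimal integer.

967

263 = 0100000111
711 = 1011000111
 OR → 1111000111 = 967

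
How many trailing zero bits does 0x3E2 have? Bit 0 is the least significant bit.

1

0x3E2 = 1111100010
Trailing zeros: 1, so the lowest set bit is bit 1 (value 2).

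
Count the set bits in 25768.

25768 = 110010010101000
Count the 1s: 1 + 1 + 1 + 1 + 1 + 1 = 6

6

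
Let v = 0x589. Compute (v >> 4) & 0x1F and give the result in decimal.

24

v = 010110001001
Shift right by 4: 01011000
Mask low 5 bits: 11000 = 24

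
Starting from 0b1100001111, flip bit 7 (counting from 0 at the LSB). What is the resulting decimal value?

911

x = 1100001111
bit 7 is currently 0; toggle it via x ^ (1 << 7) = x ^ 128
→ 1110001111 = 911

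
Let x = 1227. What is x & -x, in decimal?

x = 10011001011 = 1227
-x (two's complement) = …01100110101
AND   = 00000000001 = 1
(x & -x isolates the lowest set bit of x.)

1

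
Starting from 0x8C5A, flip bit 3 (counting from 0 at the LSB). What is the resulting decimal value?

35922

x = 1000110001011010
bit 3 is currently 1; toggle it via x ^ (1 << 3) = x ^ 8
→ 1000110001010010 = 35922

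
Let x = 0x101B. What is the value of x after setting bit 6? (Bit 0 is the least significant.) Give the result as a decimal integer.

4187

x = 01000000011011
bit 6 is currently 0; set it via x | (1 << 6) = x | 64
→ 01000001011011 = 4187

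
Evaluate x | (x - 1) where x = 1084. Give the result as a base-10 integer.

x = 10000111100 = 1084
x - 1 = 10000111011
OR    = 10000111111 = 1087
(x | (x - 1) sets all bits below the lowest set bit.)

1087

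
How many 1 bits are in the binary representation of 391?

391 = 110000111
Count the 1s: 1 + 1 + 1 + 1 + 1 = 5

5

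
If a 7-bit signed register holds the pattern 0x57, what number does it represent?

-41

pattern = 1010111 (MSB is 1 ⇒ negative)
Invert: 0101000, add 1 → 0101001 = 41, so the value is -41.
(Equivalently: 87 - 2^7 = 87 - 128 = -41.)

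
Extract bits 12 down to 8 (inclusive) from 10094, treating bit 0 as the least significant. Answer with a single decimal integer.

7

v = 10011101101110
Shift right by 8: 100111
Mask low 5 bits: 00111 = 7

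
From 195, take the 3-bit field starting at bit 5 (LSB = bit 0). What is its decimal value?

v = 11000011
Shift right by 5: 110
Mask low 3 bits: 110 = 6

6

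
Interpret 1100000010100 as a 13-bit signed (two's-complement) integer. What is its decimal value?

-2028

pattern = 1100000010100 (MSB is 1 ⇒ negative)
Invert: 0011111101011, add 1 → 0011111101100 = 2028, so the value is -2028.
(Equivalently: 6164 - 2^13 = 6164 - 8192 = -2028.)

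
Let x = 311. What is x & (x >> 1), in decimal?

x = 100110111 = 311
x>>1 = 010011011
AND  = 000010011 = 19
(x & (x >> 1) has a 1 wherever x has two consecutive 1 bits.)

19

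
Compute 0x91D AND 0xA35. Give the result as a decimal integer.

0x91D = 100100011101
0xA35 = 101000110101
AND → 100000010101 = 2069

2069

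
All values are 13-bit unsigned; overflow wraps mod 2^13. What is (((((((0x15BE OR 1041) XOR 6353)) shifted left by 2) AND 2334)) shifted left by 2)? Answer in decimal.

0x15BE = 1010110111110
1041 = 0010000010001
→ OR → 1010110111111 = 5567
6353 = 1100011010001
→ XOR → 0110101101110 = 3438
→ shifted left by 2 (mod 2^13) → 1010110111000 = 5560
2334 = 0100100011110
→ AND → 0000100011000 = 280
→ shifted left by 2 (mod 2^13) → 0010001100000 = 1120

1120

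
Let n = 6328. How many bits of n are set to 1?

6328 = 1100010111000
Count the 1s: 1 + 1 + 1 + 1 + 1 + 1 = 6

6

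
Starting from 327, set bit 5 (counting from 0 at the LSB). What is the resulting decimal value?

359

x = 0101000111
bit 5 is currently 0; set it via x | (1 << 5) = x | 32
→ 0101100111 = 359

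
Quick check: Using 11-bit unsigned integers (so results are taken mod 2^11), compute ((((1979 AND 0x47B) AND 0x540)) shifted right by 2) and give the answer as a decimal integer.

256

1979 = 11110111011
0x47B = 10001111011
→ AND → 10000111011 = 1083
0x540 = 10101000000
→ AND → 10000000000 = 1024
→ shifted right by 2 → 00100000000 = 256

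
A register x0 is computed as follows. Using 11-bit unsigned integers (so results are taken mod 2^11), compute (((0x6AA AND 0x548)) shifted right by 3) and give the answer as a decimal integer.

0x6AA = 11010101010
0x548 = 10101001000
→ AND → 10000001000 = 1032
→ shifted right by 3 → 00010000001 = 129

129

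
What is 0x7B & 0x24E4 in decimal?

0x7B = 00000001111011
0x24E4 = 10010011100100
AND → 00000001100000 = 96

96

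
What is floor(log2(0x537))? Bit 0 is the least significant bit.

10

0x537 = 10100110111
The topmost 1 is at position 10 (since 2^10 = 1024 ≤ 1335 < 2048).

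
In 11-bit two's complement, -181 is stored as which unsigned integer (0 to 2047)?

181 in 11 bits: 00010110101
Invert: 11101001010
Add 1:  11101001011 = 1867
(Check: 2^11 - 181 = 2048 - 181 = 1867.)

1867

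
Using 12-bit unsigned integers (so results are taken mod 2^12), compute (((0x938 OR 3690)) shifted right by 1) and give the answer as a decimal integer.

0x938 = 100100111000
3690 = 111001101010
→ OR → 111101111010 = 3962
→ shifted right by 1 → 011110111101 = 1981

1981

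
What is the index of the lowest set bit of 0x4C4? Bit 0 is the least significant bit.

2

0x4C4 = 10011000100
Trailing zeros: 2, so the lowest set bit is bit 2 (value 4).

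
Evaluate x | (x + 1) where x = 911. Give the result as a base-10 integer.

927

x = 1110001111 = 911
x + 1 = 1110010000
OR    = 1110011111 = 927
(x | (x + 1) sets the lowest cleared bit.)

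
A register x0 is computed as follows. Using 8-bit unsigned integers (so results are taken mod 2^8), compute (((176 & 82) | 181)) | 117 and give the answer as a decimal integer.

176 = 10110000
82 = 01010010
→ & → 00010000 = 16
181 = 10110101
→ | → 10110101 = 181
117 = 01110101
→ | → 11110101 = 245

245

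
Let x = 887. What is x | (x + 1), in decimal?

x = 1101110111 = 887
x + 1 = 1101111000
OR    = 1101111111 = 895
(x | (x + 1) sets the lowest cleared bit.)

895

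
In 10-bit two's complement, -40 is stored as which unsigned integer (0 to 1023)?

984

40 in 10 bits: 0000101000
Invert: 1111010111
Add 1:  1111011000 = 984
(Check: 2^10 - 40 = 1024 - 40 = 984.)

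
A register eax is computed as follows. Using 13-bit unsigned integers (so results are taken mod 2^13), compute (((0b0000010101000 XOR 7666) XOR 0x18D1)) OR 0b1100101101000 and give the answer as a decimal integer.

7659

0b0000010101000 = 0000010101000
7666 = 1110111110010
→ XOR → 1110101011010 = 7514
0x18D1 = 1100011010001
→ XOR → 0010110001011 = 1419
0b1100101101000 = 1100101101000
→ OR → 1110111101011 = 7659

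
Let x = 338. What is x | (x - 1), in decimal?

x = 101010010 = 338
x - 1 = 101010001
OR    = 101010011 = 339
(x | (x - 1) sets all bits below the lowest set bit.)

339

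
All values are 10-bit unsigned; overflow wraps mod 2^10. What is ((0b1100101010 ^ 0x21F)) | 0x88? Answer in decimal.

445

0b1100101010 = 1100101010
0x21F = 1000011111
→ ^ → 0100110101 = 309
0x88 = 0010001000
→ | → 0110111101 = 445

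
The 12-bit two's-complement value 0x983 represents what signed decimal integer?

-1661

pattern = 100110000011 (MSB is 1 ⇒ negative)
Invert: 011001111100, add 1 → 011001111101 = 1661, so the value is -1661.
(Equivalently: 2435 - 2^12 = 2435 - 4096 = -1661.)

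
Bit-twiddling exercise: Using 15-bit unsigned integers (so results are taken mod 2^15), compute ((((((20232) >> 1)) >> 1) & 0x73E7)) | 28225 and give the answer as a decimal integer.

32707

20232 = 100111100001000
→ >> 1 → 010011110000100 = 10116
→ >> 1 → 001001111000010 = 5058
0x73E7 = 111001111100111
→ & → 001001111000010 = 5058
28225 = 110111001000001
→ | → 111111111000011 = 32707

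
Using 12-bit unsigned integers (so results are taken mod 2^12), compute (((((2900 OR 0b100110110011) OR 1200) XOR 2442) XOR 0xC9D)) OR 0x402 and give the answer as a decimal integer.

2900 = 101101010100
0b100110110011 = 100110110011
→ OR → 101111110111 = 3063
1200 = 010010110000
→ OR → 111111110111 = 4087
2442 = 100110001010
→ XOR → 011001111101 = 1661
0xC9D = 110010011101
→ XOR → 101011100000 = 2784
0x402 = 010000000010
→ OR → 111011100010 = 3810

3810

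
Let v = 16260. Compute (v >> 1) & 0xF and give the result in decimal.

2

v = 11111110000100
Shift right by 1: 1111111000010
Mask low 4 bits: 0010 = 2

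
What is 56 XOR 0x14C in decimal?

56 = 000111000
0x14C = 101001100
XOR → 101110100 = 372

372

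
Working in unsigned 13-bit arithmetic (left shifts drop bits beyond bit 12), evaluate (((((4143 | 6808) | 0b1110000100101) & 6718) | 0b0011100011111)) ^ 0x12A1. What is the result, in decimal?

4143 = 1000000101111
6808 = 1101010011000
→ | → 1101010111111 = 6847
0b1110000100101 = 1110000100101
→ | → 1111010111111 = 7871
6718 = 1101000111110
→ & → 1101000111110 = 6718
0b0011100011111 = 0011100011111
→ | → 1111100111111 = 7999
0x12A1 = 1001010100001
→ ^ → 0110110011110 = 3486

3486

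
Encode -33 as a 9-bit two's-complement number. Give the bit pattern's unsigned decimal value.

479

33 in 9 bits: 000100001
Invert: 111011110
Add 1:  111011111 = 479
(Check: 2^9 - 33 = 512 - 33 = 479.)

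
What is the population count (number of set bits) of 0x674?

6

0x674 = 11001110100
Count the 1s: 1 + 1 + 1 + 1 + 1 + 1 = 6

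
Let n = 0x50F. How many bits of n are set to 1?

6

0x50F = 10100001111
Count the 1s: 1 + 1 + 1 + 1 + 1 + 1 = 6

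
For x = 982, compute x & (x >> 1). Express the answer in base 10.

x = 1111010110 = 982
x>>1 = 0111101011
AND  = 0111000010 = 450
(x & (x >> 1) has a 1 wherever x has two consecutive 1 bits.)

450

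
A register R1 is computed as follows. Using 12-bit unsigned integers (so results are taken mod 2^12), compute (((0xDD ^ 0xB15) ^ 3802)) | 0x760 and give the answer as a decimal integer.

1906

0xDD = 000011011101
0xB15 = 101100010101
→ ^ → 101111001000 = 3016
3802 = 111011011010
→ ^ → 010100010010 = 1298
0x760 = 011101100000
→ | → 011101110010 = 1906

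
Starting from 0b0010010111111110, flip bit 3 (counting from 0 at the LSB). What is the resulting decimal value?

x = 0010010111111110
bit 3 is currently 1; toggle it via x ^ (1 << 3) = x ^ 8
→ 0010010111110110 = 9718

9718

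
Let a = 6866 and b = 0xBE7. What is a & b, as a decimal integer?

2754

6866 = 1101011010010
0xBE7 = 0101111100111
AND → 0101011000010 = 2754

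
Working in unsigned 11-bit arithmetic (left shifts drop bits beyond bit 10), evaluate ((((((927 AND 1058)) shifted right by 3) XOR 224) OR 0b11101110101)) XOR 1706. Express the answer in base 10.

927 = 01110011111
1058 = 10000100010
→ AND → 00000000010 = 2
→ shifted right by 3 → 00000000000 = 0
224 = 00011100000
→ XOR → 00011100000 = 224
0b11101110101 = 11101110101
→ OR → 11111110101 = 2037
1706 = 11010101010
→ XOR → 00101011111 = 351

351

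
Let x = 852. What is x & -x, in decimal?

x = 1101010100 = 852
-x (two's complement) = …0010101100
AND   = 0000000100 = 4
(x & -x isolates the lowest set bit of x.)

4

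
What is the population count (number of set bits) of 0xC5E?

0xC5E = 110001011110
Count the 1s: 1 + 1 + 1 + 1 + 1 + 1 + 1 = 7

7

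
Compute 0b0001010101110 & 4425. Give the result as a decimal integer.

a = 0001010101110
4425 = 1000101001001
AND → 0000000001000 = 8

8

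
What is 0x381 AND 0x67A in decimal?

512

0x381 = 01110000001
0x67A = 11001111010
AND → 01000000000 = 512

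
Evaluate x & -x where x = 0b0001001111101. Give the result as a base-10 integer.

1

x = 1001111101 = 637
-x (two's complement) = …0110000011
AND   = 0000000001 = 1
(x & -x isolates the lowest set bit of x.)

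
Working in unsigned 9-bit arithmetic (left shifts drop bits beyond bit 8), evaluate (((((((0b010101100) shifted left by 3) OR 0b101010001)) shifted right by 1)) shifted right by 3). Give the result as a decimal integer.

23

0b010101100 = 010101100
→ shifted left by 3 (mod 2^9) → 101100000 = 352
0b101010001 = 101010001
→ OR → 101110001 = 369
→ shifted right by 1 → 010111000 = 184
→ shifted right by 3 → 000010111 = 23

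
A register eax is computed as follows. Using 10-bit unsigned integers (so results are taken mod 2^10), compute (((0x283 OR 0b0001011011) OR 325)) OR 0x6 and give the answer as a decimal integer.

991

0x283 = 1010000011
0b0001011011 = 0001011011
→ OR → 1011011011 = 731
325 = 0101000101
→ OR → 1111011111 = 991
0x6 = 0000000110
→ OR → 1111011111 = 991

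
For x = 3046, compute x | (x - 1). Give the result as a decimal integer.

3047

x = 101111100110 = 3046
x - 1 = 101111100101
OR    = 101111100111 = 3047
(x | (x - 1) sets all bits below the lowest set bit.)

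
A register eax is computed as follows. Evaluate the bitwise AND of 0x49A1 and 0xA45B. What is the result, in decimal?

0x49A1 = 0100100110100001
0xA45B = 1010010001011011
AND → 0000000000000001 = 1

1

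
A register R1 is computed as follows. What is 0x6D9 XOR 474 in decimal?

1795

0x6D9 = 11011011001
474 = 00111011010
XOR → 11100000011 = 1795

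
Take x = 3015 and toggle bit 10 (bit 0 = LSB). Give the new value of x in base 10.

4039

x = 0101111000111
bit 10 is currently 0; toggle it via x ^ (1 << 10) = x ^ 1024
→ 0111111000111 = 4039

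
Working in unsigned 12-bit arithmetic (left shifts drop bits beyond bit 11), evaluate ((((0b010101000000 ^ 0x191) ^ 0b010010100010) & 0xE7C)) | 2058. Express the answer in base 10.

2170

0b010101000000 = 010101000000
0x191 = 000110010001
→ ^ → 010011010001 = 1233
0b010010100010 = 010010100010
→ ^ → 000001110011 = 115
0xE7C = 111001111100
→ & → 000001110000 = 112
2058 = 100000001010
→ | → 100001111010 = 2170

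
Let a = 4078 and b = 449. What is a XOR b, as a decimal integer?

4078 = 111111101110
449 = 000111000001
XOR → 111000101111 = 3631

3631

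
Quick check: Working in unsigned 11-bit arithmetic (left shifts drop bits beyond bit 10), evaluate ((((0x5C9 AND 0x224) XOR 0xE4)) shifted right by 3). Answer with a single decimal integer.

0x5C9 = 10111001001
0x224 = 01000100100
→ AND → 00000000000 = 0
0xE4 = 00011100100
→ XOR → 00011100100 = 228
→ shifted right by 3 → 00000011100 = 28

28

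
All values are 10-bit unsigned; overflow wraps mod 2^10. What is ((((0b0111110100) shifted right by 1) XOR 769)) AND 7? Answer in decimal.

3

0b0111110100 = 0111110100
→ shifted right by 1 → 0011111010 = 250
769 = 1100000001
→ XOR → 1111111011 = 1019
7 = 0000000111
→ AND → 0000000011 = 3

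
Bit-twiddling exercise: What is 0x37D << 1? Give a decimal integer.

0x37D = 01101111101
shift left by 1 → 11011111010 = 1786
(equivalently, 893 × 2^1 = 893 × 2)

1786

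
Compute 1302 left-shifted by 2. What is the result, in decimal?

1302 = 0010100010110
shift left by 2 → 1010001011000 = 5208
(equivalently, 1302 × 2^2 = 1302 × 4)

5208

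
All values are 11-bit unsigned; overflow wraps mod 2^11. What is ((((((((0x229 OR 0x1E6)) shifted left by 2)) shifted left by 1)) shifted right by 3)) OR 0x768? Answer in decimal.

0x229 = 01000101001
0x1E6 = 00111100110
→ OR → 01111101111 = 1007
→ shifted left by 2 (mod 2^11) → 11110111100 = 1980
→ shifted left by 1 (mod 2^11) → 11101111000 = 1912
→ shifted right by 3 → 00011101111 = 239
0x768 = 11101101000
→ OR → 11111101111 = 2031

2031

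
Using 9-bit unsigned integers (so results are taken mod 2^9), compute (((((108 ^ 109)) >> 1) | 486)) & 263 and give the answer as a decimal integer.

262

108 = 001101100
109 = 001101101
→ ^ → 000000001 = 1
→ >> 1 → 000000000 = 0
486 = 111100110
→ | → 111100110 = 486
263 = 100000111
→ & → 100000110 = 262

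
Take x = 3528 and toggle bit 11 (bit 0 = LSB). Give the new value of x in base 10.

x = 000110111001000
bit 11 is currently 1; toggle it via x ^ (1 << 11) = x ^ 2048
→ 000010111001000 = 1480

1480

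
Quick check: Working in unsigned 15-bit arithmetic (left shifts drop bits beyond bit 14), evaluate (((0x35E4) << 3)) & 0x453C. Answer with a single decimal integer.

0x35E4 = 011010111100100
→ << 3 (mod 2^15) → 010111100100000 = 12064
0x453C = 100010100111100
→ & → 000010100100000 = 1312

1312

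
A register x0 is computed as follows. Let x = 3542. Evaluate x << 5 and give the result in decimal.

113344

3542 = 00000110111010110
shift left by 5 → 11011101011000000 = 113344
(equivalently, 3542 × 2^5 = 3542 × 32)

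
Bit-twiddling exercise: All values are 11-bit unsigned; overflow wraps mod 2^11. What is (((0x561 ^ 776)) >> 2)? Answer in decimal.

0x561 = 10101100001
776 = 01100001000
→ ^ → 11001101001 = 1641
→ >> 2 → 00110011010 = 410

410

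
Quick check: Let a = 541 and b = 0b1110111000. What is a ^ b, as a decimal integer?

541 = 1000011101
b = 1110111000
XOR → 0110100101 = 421

421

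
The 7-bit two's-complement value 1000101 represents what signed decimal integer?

pattern = 1000101 (MSB is 1 ⇒ negative)
Invert: 0111010, add 1 → 0111011 = 59, so the value is -59.
(Equivalently: 69 - 2^7 = 69 - 128 = -59.)

-59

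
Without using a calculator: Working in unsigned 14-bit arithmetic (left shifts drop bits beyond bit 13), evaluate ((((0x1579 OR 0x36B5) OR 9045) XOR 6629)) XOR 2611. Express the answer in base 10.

0x1579 = 01010101111001
0x36B5 = 11011010110101
→ OR → 11011111111101 = 14333
9045 = 10001101010101
→ OR → 11011111111101 = 14333
6629 = 01100111100101
→ XOR → 10111000011000 = 11800
2611 = 00101000110011
→ XOR → 10010000101011 = 9259

9259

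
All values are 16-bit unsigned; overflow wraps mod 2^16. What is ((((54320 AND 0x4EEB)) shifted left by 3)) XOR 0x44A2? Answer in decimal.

54320 = 1101010000110000
0x4EEB = 0100111011101011
→ AND → 0100010000100000 = 17440
→ shifted left by 3 (mod 2^16) → 0010000100000000 = 8448
0x44A2 = 0100010010100010
→ XOR → 0110010110100010 = 26018

26018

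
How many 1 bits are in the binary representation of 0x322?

0x322 = 1100100010
Count the 1s: 1 + 1 + 1 + 1 = 4

4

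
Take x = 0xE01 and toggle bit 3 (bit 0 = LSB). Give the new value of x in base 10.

x = 0111000000001
bit 3 is currently 0; toggle it via x ^ (1 << 3) = x ^ 8
→ 0111000001001 = 3593

3593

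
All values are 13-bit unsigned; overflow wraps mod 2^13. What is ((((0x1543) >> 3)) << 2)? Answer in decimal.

2720

0x1543 = 1010101000011
→ >> 3 → 0001010101000 = 680
→ << 2 (mod 2^13) → 0101010100000 = 2720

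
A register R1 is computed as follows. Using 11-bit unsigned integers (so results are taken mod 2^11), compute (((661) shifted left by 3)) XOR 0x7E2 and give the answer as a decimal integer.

842

661 = 01010010101
→ shifted left by 3 (mod 2^11) → 10010101000 = 1192
0x7E2 = 11111100010
→ XOR → 01101001010 = 842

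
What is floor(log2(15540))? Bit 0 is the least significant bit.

13

15540 = 11110010110100
The topmost 1 is at position 13 (since 2^13 = 8192 ≤ 15540 < 16384).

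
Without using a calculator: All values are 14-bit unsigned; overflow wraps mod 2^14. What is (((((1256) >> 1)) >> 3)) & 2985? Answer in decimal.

8

1256 = 00010011101000
→ >> 1 → 00001001110100 = 628
→ >> 3 → 00000001001110 = 78
2985 = 00101110101001
→ & → 00000000001000 = 8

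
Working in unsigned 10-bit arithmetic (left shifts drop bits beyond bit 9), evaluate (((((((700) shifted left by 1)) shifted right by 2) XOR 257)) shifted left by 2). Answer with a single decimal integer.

700 = 1010111100
→ shifted left by 1 (mod 2^10) → 0101111000 = 376
→ shifted right by 2 → 0001011110 = 94
257 = 0100000001
→ XOR → 0101011111 = 351
→ shifted left by 2 (mod 2^10) → 0101111100 = 380

380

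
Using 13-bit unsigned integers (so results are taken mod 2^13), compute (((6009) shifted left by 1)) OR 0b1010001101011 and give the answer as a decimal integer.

6009 = 1011101111001
→ shifted left by 1 (mod 2^13) → 0111011110010 = 3826
0b1010001101011 = 1010001101011
→ OR → 1111011111011 = 7931

7931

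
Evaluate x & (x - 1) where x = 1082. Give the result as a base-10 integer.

x = 10000111010 = 1082
x - 1 = 10000111001
AND   = 10000111000 = 1080
(x & (x - 1) clears the lowest set bit of x.)

1080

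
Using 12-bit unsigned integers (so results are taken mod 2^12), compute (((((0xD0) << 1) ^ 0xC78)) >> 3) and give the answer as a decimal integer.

443

0xD0 = 000011010000
→ << 1 (mod 2^12) → 000110100000 = 416
0xC78 = 110001111000
→ ^ → 110111011000 = 3544
→ >> 3 → 000110111011 = 443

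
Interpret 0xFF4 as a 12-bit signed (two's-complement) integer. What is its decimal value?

-12

pattern = 111111110100 (MSB is 1 ⇒ negative)
Invert: 000000001011, add 1 → 000000001100 = 12, so the value is -12.
(Equivalently: 4084 - 2^12 = 4084 - 4096 = -12.)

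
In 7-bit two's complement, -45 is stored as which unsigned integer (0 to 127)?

45 in 7 bits: 0101101
Invert: 1010010
Add 1:  1010011 = 83
(Check: 2^7 - 45 = 128 - 45 = 83.)

83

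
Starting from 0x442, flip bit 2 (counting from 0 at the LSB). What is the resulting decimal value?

x = 10001000010
bit 2 is currently 0; toggle it via x ^ (1 << 2) = x ^ 4
→ 10001000110 = 1094

1094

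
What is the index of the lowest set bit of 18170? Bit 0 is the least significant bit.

18170 = 100011011111010
Trailing zeros: 1, so the lowest set bit is bit 1 (value 2).

1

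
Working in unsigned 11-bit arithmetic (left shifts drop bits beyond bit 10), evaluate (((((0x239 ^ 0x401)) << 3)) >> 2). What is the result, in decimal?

112

0x239 = 01000111001
0x401 = 10000000001
→ ^ → 11000111000 = 1592
→ << 3 (mod 2^11) → 00111000000 = 448
→ >> 2 → 00001110000 = 112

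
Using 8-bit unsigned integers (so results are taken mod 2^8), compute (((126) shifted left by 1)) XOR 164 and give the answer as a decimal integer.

126 = 01111110
→ shifted left by 1 (mod 2^8) → 11111100 = 252
164 = 10100100
→ XOR → 01011000 = 88

88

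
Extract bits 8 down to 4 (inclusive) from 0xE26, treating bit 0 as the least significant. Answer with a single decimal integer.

2

v = 111000100110
Shift right by 4: 11100010
Mask low 5 bits: 00010 = 2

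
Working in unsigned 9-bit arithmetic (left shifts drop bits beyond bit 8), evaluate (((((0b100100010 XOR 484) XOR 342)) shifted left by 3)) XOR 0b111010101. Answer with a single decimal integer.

341

0b100100010 = 100100010
484 = 111100100
→ XOR → 011000110 = 198
342 = 101010110
→ XOR → 110010000 = 400
→ shifted left by 3 (mod 2^9) → 010000000 = 128
0b111010101 = 111010101
→ XOR → 101010101 = 341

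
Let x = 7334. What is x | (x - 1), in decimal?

x = 1110010100110 = 7334
x - 1 = 1110010100101
OR    = 1110010100111 = 7335
(x | (x - 1) sets all bits below the lowest set bit.)

7335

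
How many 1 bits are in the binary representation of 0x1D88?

0x1D88 = 1110110001000
Count the 1s: 1 + 1 + 1 + 1 + 1 + 1 = 6

6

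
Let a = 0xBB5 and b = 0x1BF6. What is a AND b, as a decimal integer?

2996

0xBB5 = 0101110110101
0x1BF6 = 1101111110110
AND → 0101110110100 = 2996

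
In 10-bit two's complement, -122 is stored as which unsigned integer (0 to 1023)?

122 in 10 bits: 0001111010
Invert: 1110000101
Add 1:  1110000110 = 902
(Check: 2^10 - 122 = 1024 - 122 = 902.)

902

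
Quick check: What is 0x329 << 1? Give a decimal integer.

1618

0x329 = 01100101001
shift left by 1 → 11001010010 = 1618
(equivalently, 809 × 2^1 = 809 × 2)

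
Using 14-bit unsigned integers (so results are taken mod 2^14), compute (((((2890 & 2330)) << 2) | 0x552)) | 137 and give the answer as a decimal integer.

9723

2890 = 00101101001010
2330 = 00100100011010
→ & → 00100100001010 = 2314
→ << 2 (mod 2^14) → 10010000101000 = 9256
0x552 = 00010101010010
→ | → 10010101111010 = 9594
137 = 00000010001001
→ | → 10010111111011 = 9723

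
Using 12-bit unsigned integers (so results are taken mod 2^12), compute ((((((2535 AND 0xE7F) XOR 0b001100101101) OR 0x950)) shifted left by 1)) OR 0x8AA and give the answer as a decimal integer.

3774

2535 = 100111100111
0xE7F = 111001111111
→ AND → 100001100111 = 2151
0b001100101101 = 001100101101
→ XOR → 101101001010 = 2890
0x950 = 100101010000
→ OR → 101101011010 = 2906
→ shifted left by 1 (mod 2^12) → 011010110100 = 1716
0x8AA = 100010101010
→ OR → 111010111110 = 3774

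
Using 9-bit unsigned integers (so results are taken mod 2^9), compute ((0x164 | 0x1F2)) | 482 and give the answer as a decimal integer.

0x164 = 101100100
0x1F2 = 111110010
→ | → 111110110 = 502
482 = 111100010
→ | → 111110110 = 502

502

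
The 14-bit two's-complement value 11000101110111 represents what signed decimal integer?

-3721

pattern = 11000101110111 (MSB is 1 ⇒ negative)
Invert: 00111010001000, add 1 → 00111010001001 = 3721, so the value is -3721.
(Equivalently: 12663 - 2^14 = 12663 - 16384 = -3721.)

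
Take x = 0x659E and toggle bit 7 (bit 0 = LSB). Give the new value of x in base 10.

25886

x = 0110010110011110
bit 7 is currently 1; toggle it via x ^ (1 << 7) = x ^ 128
→ 0110010100011110 = 25886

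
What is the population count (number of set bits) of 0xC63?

0xC63 = 110001100011
Count the 1s: 1 + 1 + 1 + 1 + 1 + 1 = 6

6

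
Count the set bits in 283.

283 = 100011011
Count the 1s: 1 + 1 + 1 + 1 + 1 = 5

5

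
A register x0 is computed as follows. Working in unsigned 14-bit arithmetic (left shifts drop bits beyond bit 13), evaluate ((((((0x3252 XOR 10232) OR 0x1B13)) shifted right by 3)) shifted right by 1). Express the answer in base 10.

507

0x3252 = 11001001010010
10232 = 10011111111000
→ XOR → 01010110101010 = 5546
0x1B13 = 01101100010011
→ OR → 01111110111011 = 8123
→ shifted right by 3 → 00001111110111 = 1015
→ shifted right by 1 → 00000111111011 = 507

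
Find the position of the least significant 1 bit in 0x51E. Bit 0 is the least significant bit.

0x51E = 10100011110
Trailing zeros: 1, so the lowest set bit is bit 1 (value 2).

1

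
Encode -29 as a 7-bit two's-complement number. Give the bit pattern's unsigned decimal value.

99

29 in 7 bits: 0011101
Invert: 1100010
Add 1:  1100011 = 99
(Check: 2^7 - 29 = 128 - 29 = 99.)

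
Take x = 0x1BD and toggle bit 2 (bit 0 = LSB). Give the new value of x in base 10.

441

x = 0110111101
bit 2 is currently 1; toggle it via x ^ (1 << 2) = x ^ 4
→ 0110111001 = 441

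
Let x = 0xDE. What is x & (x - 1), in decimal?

220

x = 11011110 = 222
x - 1 = 11011101
AND   = 11011100 = 220
(x & (x - 1) clears the lowest set bit of x.)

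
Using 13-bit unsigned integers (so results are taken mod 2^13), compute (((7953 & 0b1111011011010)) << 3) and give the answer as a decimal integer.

7953 = 1111100010001
0b1111011011010 = 1111011011010
→ & → 1111000010000 = 7696
→ << 3 (mod 2^13) → 1000010000000 = 4224

4224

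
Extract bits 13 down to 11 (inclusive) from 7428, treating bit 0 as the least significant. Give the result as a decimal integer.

v = 01110100000100
Shift right by 11: 011
Mask low 3 bits: 011 = 3

3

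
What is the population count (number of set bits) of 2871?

8

2871 = 101100110111
Count the 1s: 1 + 1 + 1 + 1 + 1 + 1 + 1 + 1 = 8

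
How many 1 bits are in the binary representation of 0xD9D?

0xD9D = 110110011101
Count the 1s: 1 + 1 + 1 + 1 + 1 + 1 + 1 + 1 = 8

8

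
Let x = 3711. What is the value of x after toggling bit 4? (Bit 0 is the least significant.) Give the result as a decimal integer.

3695

x = 111001111111
bit 4 is currently 1; toggle it via x ^ (1 << 4) = x ^ 16
→ 111001101111 = 3695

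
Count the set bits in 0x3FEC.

0x3FEC = 11111111101100
Count the 1s: 1 + 1 + 1 + 1 + 1 + 1 + 1 + 1 + 1 + 1 + 1 = 11

11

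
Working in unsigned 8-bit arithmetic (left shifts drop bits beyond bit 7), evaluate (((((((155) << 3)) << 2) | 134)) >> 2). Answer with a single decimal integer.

155 = 10011011
→ << 3 (mod 2^8) → 11011000 = 216
→ << 2 (mod 2^8) → 01100000 = 96
134 = 10000110
→ | → 11100110 = 230
→ >> 2 → 00111001 = 57

57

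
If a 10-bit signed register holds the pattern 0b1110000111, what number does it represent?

pattern = 1110000111 (MSB is 1 ⇒ negative)
Invert: 0001111000, add 1 → 0001111001 = 121, so the value is -121.
(Equivalently: 903 - 2^10 = 903 - 1024 = -121.)

-121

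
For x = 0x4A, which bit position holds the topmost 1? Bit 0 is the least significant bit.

0x4A = 1001010
The topmost 1 is at position 6 (since 2^6 = 64 ≤ 74 < 128).

6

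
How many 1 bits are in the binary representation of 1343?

1343 = 10100111111
Count the 1s: 1 + 1 + 1 + 1 + 1 + 1 + 1 + 1 = 8

8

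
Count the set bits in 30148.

8

30148 = 111010111000100
Count the 1s: 1 + 1 + 1 + 1 + 1 + 1 + 1 + 1 = 8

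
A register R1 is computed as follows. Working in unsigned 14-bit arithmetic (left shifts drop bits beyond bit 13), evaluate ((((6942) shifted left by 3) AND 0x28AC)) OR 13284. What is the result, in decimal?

15332

6942 = 01101100011110
→ shifted left by 3 (mod 2^14) → 01100011110000 = 6384
0x28AC = 10100010101100
→ AND → 00100010100000 = 2208
13284 = 11001111100100
→ OR → 11101111100100 = 15332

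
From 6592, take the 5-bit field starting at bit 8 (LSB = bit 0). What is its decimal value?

v = 1100111000000
Shift right by 8: 11001
Mask low 5 bits: 11001 = 25

25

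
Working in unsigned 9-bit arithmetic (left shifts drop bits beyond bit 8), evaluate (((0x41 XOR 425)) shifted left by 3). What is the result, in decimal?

320

0x41 = 001000001
425 = 110101001
→ XOR → 111101000 = 488
→ shifted left by 3 (mod 2^9) → 101000000 = 320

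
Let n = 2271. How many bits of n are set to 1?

8

2271 = 100011011111
Count the 1s: 1 + 1 + 1 + 1 + 1 + 1 + 1 + 1 = 8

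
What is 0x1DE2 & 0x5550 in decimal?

0x1DE2 = 001110111100010
0x5550 = 101010101010000
AND → 001010101000000 = 5440

5440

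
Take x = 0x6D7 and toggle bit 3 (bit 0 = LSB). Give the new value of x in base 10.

x = 11011010111
bit 3 is currently 0; toggle it via x ^ (1 << 3) = x ^ 8
→ 11011011111 = 1759

1759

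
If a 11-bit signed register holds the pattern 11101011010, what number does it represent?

pattern = 11101011010 (MSB is 1 ⇒ negative)
Invert: 00010100101, add 1 → 00010100110 = 166, so the value is -166.
(Equivalently: 1882 - 2^11 = 1882 - 2048 = -166.)

-166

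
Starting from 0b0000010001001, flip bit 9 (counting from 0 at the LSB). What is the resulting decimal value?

649

x = 0000010001001
bit 9 is currently 0; toggle it via x ^ (1 << 9) = x ^ 512
→ 0001010001001 = 649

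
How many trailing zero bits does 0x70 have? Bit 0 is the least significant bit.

0x70 = 1110000
Trailing zeros: 4, so the lowest set bit is bit 4 (value 16).

4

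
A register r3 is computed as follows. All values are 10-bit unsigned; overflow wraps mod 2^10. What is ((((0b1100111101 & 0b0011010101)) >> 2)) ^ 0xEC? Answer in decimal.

233

0b1100111101 = 1100111101
0b0011010101 = 0011010101
→ & → 0000010101 = 21
→ >> 2 → 0000000101 = 5
0xEC = 0011101100
→ ^ → 0011101001 = 233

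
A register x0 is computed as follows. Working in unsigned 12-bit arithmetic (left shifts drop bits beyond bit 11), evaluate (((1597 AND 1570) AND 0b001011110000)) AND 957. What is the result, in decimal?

544

1597 = 011000111101
1570 = 011000100010
→ AND → 011000100000 = 1568
0b001011110000 = 001011110000
→ AND → 001000100000 = 544
957 = 001110111101
→ AND → 001000100000 = 544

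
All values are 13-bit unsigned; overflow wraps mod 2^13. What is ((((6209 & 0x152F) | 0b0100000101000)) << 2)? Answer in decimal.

6209 = 1100001000001
0x152F = 1010100101111
→ & → 1000000000001 = 4097
0b0100000101000 = 0100000101000
→ | → 1100000101001 = 6185
→ << 2 (mod 2^13) → 0000010100100 = 164

164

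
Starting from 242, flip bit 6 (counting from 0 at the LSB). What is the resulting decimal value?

178

x = 11110010
bit 6 is currently 1; toggle it via x ^ (1 << 6) = x ^ 64
→ 10110010 = 178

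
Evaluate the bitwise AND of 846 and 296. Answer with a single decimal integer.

264

846 = 1101001110
296 = 0100101000
AND → 0100001000 = 264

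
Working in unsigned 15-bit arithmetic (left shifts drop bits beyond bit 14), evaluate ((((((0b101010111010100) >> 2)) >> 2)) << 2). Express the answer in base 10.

0b101010111010100 = 101010111010100
→ >> 2 → 001010101110101 = 5493
→ >> 2 → 000010101011101 = 1373
→ << 2 (mod 2^15) → 001010101110100 = 5492

5492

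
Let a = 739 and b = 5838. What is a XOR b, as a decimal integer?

739 = 0001011100011
5838 = 1011011001110
XOR → 1010000101101 = 5165

5165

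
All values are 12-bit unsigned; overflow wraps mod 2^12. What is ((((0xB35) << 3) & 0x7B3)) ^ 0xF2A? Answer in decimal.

3722

0xB35 = 101100110101
→ << 3 (mod 2^12) → 100110101000 = 2472
0x7B3 = 011110110011
→ & → 000110100000 = 416
0xF2A = 111100101010
→ ^ → 111010001010 = 3722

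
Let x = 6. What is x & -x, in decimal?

x = 110 = 6
-x (two's complement) = …010
AND   = 010 = 2
(x & -x isolates the lowest set bit of x.)

2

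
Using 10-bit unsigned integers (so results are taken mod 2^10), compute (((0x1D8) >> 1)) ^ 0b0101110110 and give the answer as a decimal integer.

0x1D8 = 0111011000
→ >> 1 → 0011101100 = 236
0b0101110110 = 0101110110
→ ^ → 0110011010 = 410

410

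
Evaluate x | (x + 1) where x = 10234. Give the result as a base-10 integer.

10235

x = 10011111111010 = 10234
x + 1 = 10011111111011
OR    = 10011111111011 = 10235
(x | (x + 1) sets the lowest cleared bit.)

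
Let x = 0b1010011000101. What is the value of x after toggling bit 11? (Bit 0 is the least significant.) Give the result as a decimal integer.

7365

x = 1010011000101
bit 11 is currently 0; toggle it via x ^ (1 << 11) = x ^ 2048
→ 1110011000101 = 7365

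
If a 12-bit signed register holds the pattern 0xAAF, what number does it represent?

pattern = 101010101111 (MSB is 1 ⇒ negative)
Invert: 010101010000, add 1 → 010101010001 = 1361, so the value is -1361.
(Equivalently: 2735 - 2^12 = 2735 - 4096 = -1361.)

-1361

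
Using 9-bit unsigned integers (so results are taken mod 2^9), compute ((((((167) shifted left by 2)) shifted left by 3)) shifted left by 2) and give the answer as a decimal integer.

167 = 010100111
→ shifted left by 2 (mod 2^9) → 010011100 = 156
→ shifted left by 3 (mod 2^9) → 011100000 = 224
→ shifted left by 2 (mod 2^9) → 110000000 = 384

384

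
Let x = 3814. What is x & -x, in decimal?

x = 111011100110 = 3814
-x (two's complement) = …000100011010
AND   = 000000000010 = 2
(x & -x isolates the lowest set bit of x.)

2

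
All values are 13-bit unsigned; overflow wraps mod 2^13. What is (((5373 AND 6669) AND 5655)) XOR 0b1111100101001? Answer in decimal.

3884

5373 = 1010011111101
6669 = 1101000001101
→ AND → 1000000001101 = 4109
5655 = 1011000010111
→ AND → 1000000000101 = 4101
0b1111100101001 = 1111100101001
→ XOR → 0111100101100 = 3884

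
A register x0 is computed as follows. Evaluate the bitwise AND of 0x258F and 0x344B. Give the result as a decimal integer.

9227

0x258F = 10010110001111
0x344B = 11010001001011
AND → 10010000001011 = 9227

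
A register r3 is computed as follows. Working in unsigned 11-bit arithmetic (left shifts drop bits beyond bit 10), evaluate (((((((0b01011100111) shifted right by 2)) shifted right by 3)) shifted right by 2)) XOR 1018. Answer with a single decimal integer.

1023

0b01011100111 = 01011100111
→ shifted right by 2 → 00010111001 = 185
→ shifted right by 3 → 00000010111 = 23
→ shifted right by 2 → 00000000101 = 5
1018 = 01111111010
→ XOR → 01111111111 = 1023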